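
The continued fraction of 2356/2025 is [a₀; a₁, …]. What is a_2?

8

2356 = 1·2025 + 331   →  a_0 = 1
2025 = 6·331 + 39   →  a_1 = 6
331 = 8·39 + 19   →  a_2 = 8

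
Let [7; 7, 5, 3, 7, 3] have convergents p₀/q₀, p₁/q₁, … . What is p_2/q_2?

Using pₖ = aₖpₖ₋₁ + pₖ₋₂, qₖ = aₖqₖ₋₁ + qₖ₋₂ (with p₋₁=1, p₋₂=0, q₋₁=0, q₋₂=1):
  k=0: a=7, p=7, q=1
  k=1: a=7, p=50, q=7
  k=2: a=5, p=257, q=36

257/36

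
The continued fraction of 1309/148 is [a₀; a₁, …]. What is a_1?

1

1309 = 8·148 + 125   →  a_0 = 8
148 = 1·125 + 23   →  a_1 = 1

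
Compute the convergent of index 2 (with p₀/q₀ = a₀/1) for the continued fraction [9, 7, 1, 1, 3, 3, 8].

Using pₖ = aₖpₖ₋₁ + pₖ₋₂, qₖ = aₖqₖ₋₁ + qₖ₋₂ (with p₋₁=1, p₋₂=0, q₋₁=0, q₋₂=1):
  k=0: a=9, p=9, q=1
  k=1: a=7, p=64, q=7
  k=2: a=1, p=73, q=8

73/8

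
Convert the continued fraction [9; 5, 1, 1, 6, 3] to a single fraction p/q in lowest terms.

Fold from the inside: start with 3/1.
  6 + 1/3 = 19/3
  1 + 3/19 = 22/19
  1 + 19/22 = 41/22
  5 + 22/41 = 227/41
  9 + 41/227 = 2084/227

2084/227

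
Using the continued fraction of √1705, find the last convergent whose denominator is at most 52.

√1705 = [41; 3, 2, 3, 82, …] (period length 4).
Convergents:
  p_0/q_0 = 41/1
  p_1/q_1 = 124/3
  p_2/q_2 = 289/7
  p_3/q_3 = 991/24
  p_4/q_4 = 81551/1975
q_3 = 24 ≤ 52 < 1975 = q_4, so the answer is 991/24.

991/24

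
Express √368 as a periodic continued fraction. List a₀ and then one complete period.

[19; 5, 2, 5, 38]

a₀ = ⌊√368⌋ = 19.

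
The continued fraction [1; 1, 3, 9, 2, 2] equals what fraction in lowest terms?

339/193

Fold from the inside: start with 2/1.
  2 + 1/2 = 5/2
  9 + 2/5 = 47/5
  3 + 5/47 = 146/47
  1 + 47/146 = 193/146
  1 + 146/193 = 339/193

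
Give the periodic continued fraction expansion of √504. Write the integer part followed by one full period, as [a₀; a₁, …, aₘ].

a₀ = ⌊√504⌋ = 22.
With m₀=0, d₀=1 and mₖ₊₁ = dₖaₖ − mₖ, dₖ₊₁ = (n − mₖ₊₁²)/dₖ, aₖ₊₁ = ⌊(a₀+mₖ₊₁)/dₖ₊₁⌋:
  k=1: m=22, d=20, a=2
  k=2: m=18, d=9, a=4
  k=3: m=18, d=20, a=2
  k=4: m=22, d=1, a=44
d=1 and a=2a₀=44 at k=4, so the next step gives (m, d) = (22, 20) again — its k=1 value — and the period has length 4.

[22; 2, 4, 2, 44]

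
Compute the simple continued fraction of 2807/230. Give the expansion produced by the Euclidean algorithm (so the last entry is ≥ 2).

[12; 4, 1, 8, 2, 2]

2807 = 12*230 + 47
230 = 4*47 + 42
47 = 1*42 + 5
42 = 8*5 + 2
5 = 2*2 + 1
2 = 2*1 + 0  (stop)
So 2807/230 = [12; 4, 1, 8, 2, 2].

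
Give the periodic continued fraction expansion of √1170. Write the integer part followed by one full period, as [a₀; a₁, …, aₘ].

a₀ = ⌊√1170⌋ = 34.
With m₀=0, d₀=1 and mₖ₊₁ = dₖaₖ − mₖ, dₖ₊₁ = (n − mₖ₊₁²)/dₖ, aₖ₊₁ = ⌊(a₀+mₖ₊₁)/dₖ₊₁⌋:
  k=1: m=34, d=14, a=4
  k=2: m=22, d=49, a=1
  k=3: m=27, d=9, a=6
  k=4: m=27, d=49, a=1
  k=5: m=22, d=14, a=4
  k=6: m=34, d=1, a=68
d=1 and a=2a₀=68 at k=6, so the next step gives (m, d) = (34, 14) again — its k=1 value — and the period has length 6.

[34; 4, 1, 6, 1, 4, 68]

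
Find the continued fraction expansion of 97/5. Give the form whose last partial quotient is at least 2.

[19; 2, 2]

97 = 19×5 + 2
5 = 2×2 + 1
2 = 2×1 + 0  (stop)
So 97/5 = [19; 2, 2].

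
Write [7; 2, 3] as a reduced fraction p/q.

52/7

Fold from the inside: start with 3/1.
  2 + 1/3 = 7/3
  7 + 3/7 = 52/7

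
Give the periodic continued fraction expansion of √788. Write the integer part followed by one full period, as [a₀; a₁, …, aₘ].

[28; 14, 56]

a₀ = ⌊√788⌋ = 28.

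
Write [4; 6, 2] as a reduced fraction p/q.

Fold from the inside: start with 2/1.
  6 + 1/2 = 13/2
  4 + 2/13 = 54/13

54/13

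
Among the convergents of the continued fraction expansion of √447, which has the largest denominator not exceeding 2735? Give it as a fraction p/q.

√447 = [21; 7, 42, …] (period length 2).
Convergents:
  p_0/q_0 = 21/1
  p_1/q_1 = 148/7
  p_2/q_2 = 6237/295
  p_3/q_3 = 43807/2072
  p_4/q_4 = 1846131/87319
q_3 = 2072 ≤ 2735 < 87319 = q_4, so the answer is 43807/2072.

43807/2072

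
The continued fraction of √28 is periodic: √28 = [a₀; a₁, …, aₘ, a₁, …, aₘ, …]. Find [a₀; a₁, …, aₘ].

[5; 3, 2, 3, 10]

a₀ = ⌊√28⌋ = 5.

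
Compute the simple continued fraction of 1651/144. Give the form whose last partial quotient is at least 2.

[11; 2, 6, 1, 2, 3]

1651 = 11·144 + 67
144 = 2·67 + 10
67 = 6·10 + 7
10 = 1·7 + 3
7 = 2·3 + 1
3 = 3·1 + 0  (stop)
So 1651/144 = [11; 2, 6, 1, 2, 3].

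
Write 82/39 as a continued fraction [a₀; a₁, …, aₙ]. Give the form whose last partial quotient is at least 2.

[2; 9, 1, 3]

82 = 2×39 + 4
39 = 9×4 + 3
4 = 1×3 + 1
3 = 3×1 + 0  (stop)
So 82/39 = [2; 9, 1, 3].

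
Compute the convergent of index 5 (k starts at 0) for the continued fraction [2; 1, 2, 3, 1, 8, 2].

307/114

Using pₖ = aₖpₖ₋₁ + pₖ₋₂, qₖ = aₖqₖ₋₁ + qₖ₋₂ (with p₋₁=1, p₋₂=0, q₋₁=0, q₋₂=1):
  k=0: a=2, p=2, q=1
  k=1: a=1, p=3, q=1
  k=2: a=2, p=8, q=3
  k=3: a=3, p=27, q=10
  k=4: a=1, p=35, q=13
  k=5: a=8, p=307, q=114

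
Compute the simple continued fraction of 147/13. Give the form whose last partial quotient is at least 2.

147 = 11*13 + 4
13 = 3*4 + 1
4 = 4*1 + 0  (stop)
So 147/13 = [11; 3, 4].

[11; 3, 4]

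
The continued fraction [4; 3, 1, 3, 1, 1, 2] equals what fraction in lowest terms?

371/87

Fold from the inside: start with 2/1.
  1 + 1/2 = 3/2
  1 + 2/3 = 5/3
  3 + 3/5 = 18/5
  1 + 5/18 = 23/18
  3 + 18/23 = 87/23
  4 + 23/87 = 371/87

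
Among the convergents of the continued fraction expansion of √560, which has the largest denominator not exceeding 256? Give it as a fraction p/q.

√560 = [23; 1, 1, 1, 46, …] (period length 4).
Convergents:
  p_0/q_0 = 23/1
  p_1/q_1 = 24/1
  p_2/q_2 = 47/2
  p_3/q_3 = 71/3
  p_4/q_4 = 3313/140
  p_5/q_5 = 3384/143
  p_6/q_6 = 6697/283
q_5 = 143 ≤ 256 < 283 = q_6, so the answer is 3384/143.

3384/143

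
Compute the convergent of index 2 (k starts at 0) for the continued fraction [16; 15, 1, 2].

Using pₖ = aₖpₖ₋₁ + pₖ₋₂, qₖ = aₖqₖ₋₁ + qₖ₋₂ (with p₋₁=1, p₋₂=0, q₋₁=0, q₋₂=1):
  k=0: a=16, p=16, q=1
  k=1: a=15, p=241, q=15
  k=2: a=1, p=257, q=16

257/16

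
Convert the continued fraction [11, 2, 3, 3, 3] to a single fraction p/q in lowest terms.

Fold from the inside: start with 3/1.
  3 + 1/3 = 10/3
  3 + 3/10 = 33/10
  2 + 10/33 = 76/33
  11 + 33/76 = 869/76

869/76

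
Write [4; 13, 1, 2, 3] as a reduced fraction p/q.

558/137

Using pₖ = aₖpₖ₋₁ + pₖ₋₂ and qₖ = aₖqₖ₋₁ + qₖ₋₂:
  k=0: a=4, p=4, q=1
  k=1: a=13, p=53, q=13
  k=2: a=1, p=57, q=14
  k=3: a=2, p=167, q=41
  k=4: a=3, p=558, q=137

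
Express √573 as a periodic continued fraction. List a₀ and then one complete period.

a₀ = ⌊√573⌋ = 23.
With m₀=0, d₀=1 and mₖ₊₁ = dₖaₖ − mₖ, dₖ₊₁ = (n − mₖ₊₁²)/dₖ, aₖ₊₁ = ⌊(a₀+mₖ₊₁)/dₖ₊₁⌋:
  k=1: m=23, d=44, a=1
  k=2: m=21, d=3, a=14
  k=3: m=21, d=44, a=1
  k=4: m=23, d=1, a=46
d=1 and a=2a₀=46 at k=4, so the next step gives (m, d) = (23, 44) again — its k=1 value — and the period has length 4.

[23; 1, 14, 1, 46]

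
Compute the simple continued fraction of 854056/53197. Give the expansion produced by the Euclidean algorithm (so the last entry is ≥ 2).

[16; 18, 3, 7, 5, 1, 6, 3]

854056 = 16*53197 + 2904
53197 = 18*2904 + 925
2904 = 3*925 + 129
925 = 7*129 + 22
129 = 5*22 + 19
22 = 1*19 + 3
19 = 6*3 + 1
3 = 3*1 + 0  (stop)
So 854056/53197 = [16; 18, 3, 7, 5, 1, 6, 3].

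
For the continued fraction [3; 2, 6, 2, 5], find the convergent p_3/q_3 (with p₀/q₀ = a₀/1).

97/28

Using pₖ = aₖpₖ₋₁ + pₖ₋₂, qₖ = aₖqₖ₋₁ + qₖ₋₂ (with p₋₁=1, p₋₂=0, q₋₁=0, q₋₂=1):
  k=0: a=3, p=3, q=1
  k=1: a=2, p=7, q=2
  k=2: a=6, p=45, q=13
  k=3: a=2, p=97, q=28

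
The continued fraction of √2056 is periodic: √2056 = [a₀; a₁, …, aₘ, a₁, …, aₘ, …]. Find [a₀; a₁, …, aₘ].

a₀ = ⌊√2056⌋ = 45.
With m₀=0, d₀=1 and mₖ₊₁ = dₖaₖ − mₖ, dₖ₊₁ = (n − mₖ₊₁²)/dₖ, aₖ₊₁ = ⌊(a₀+mₖ₊₁)/dₖ₊₁⌋:
  k=1: m=45, d=31, a=2
  k=2: m=17, d=57, a=1
  k=3: m=40, d=8, a=10
  k=4: m=40, d=57, a=1
  k=5: m=17, d=31, a=2
  k=6: m=45, d=1, a=90
d=1 and a=2a₀=90 at k=6, so the next step gives (m, d) = (45, 31) again — its k=1 value — and the period has length 6.

[45; 2, 1, 10, 1, 2, 90]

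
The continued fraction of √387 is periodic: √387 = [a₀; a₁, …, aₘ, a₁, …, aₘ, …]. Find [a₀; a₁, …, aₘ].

[19; 1, 2, 19, 2, 1, 38]

a₀ = ⌊√387⌋ = 19.
With m₀=0, d₀=1 and mₖ₊₁ = dₖaₖ − mₖ, dₖ₊₁ = (n − mₖ₊₁²)/dₖ, aₖ₊₁ = ⌊(a₀+mₖ₊₁)/dₖ₊₁⌋:
  k=1: m=19, d=26, a=1
  k=2: m=7, d=13, a=2
  k=3: m=19, d=2, a=19
  k=4: m=19, d=13, a=2
  k=5: m=7, d=26, a=1
  k=6: m=19, d=1, a=38
d=1 and a=2a₀=38 at k=6, so the next step gives (m, d) = (19, 26) again — its k=1 value — and the period has length 6.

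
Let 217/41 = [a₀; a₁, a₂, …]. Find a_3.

2

217 = 5·41 + 12   →  a_0 = 5
41 = 3·12 + 5   →  a_1 = 3
12 = 2·5 + 2   →  a_2 = 2
5 = 2·2 + 1   →  a_3 = 2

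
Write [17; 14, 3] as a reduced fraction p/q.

734/43

Using pₖ = aₖpₖ₋₁ + pₖ₋₂ and qₖ = aₖqₖ₋₁ + qₖ₋₂:
  k=0: a=17, p=17, q=1
  k=1: a=14, p=239, q=14
  k=2: a=3, p=734, q=43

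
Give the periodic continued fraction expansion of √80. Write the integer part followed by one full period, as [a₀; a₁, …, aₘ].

[8; 1, 16]

a₀ = ⌊√80⌋ = 8.
With m₀=0, d₀=1 and mₖ₊₁ = dₖaₖ − mₖ, dₖ₊₁ = (n − mₖ₊₁²)/dₖ, aₖ₊₁ = ⌊(a₀+mₖ₊₁)/dₖ₊₁⌋:
  k=1: m=8, d=16, a=1
  k=2: m=8, d=1, a=16
d=1 and a=2a₀=16 at k=2, so the next step gives (m, d) = (8, 16) again — its k=1 value — and the period has length 2.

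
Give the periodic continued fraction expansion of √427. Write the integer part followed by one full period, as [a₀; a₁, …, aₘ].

[20; 1, 1, 1, 40]

a₀ = ⌊√427⌋ = 20.
With m₀=0, d₀=1 and mₖ₊₁ = dₖaₖ − mₖ, dₖ₊₁ = (n − mₖ₊₁²)/dₖ, aₖ₊₁ = ⌊(a₀+mₖ₊₁)/dₖ₊₁⌋:
  k=1: m=20, d=27, a=1
  k=2: m=7, d=14, a=1
  k=3: m=7, d=27, a=1
  k=4: m=20, d=1, a=40
d=1 and a=2a₀=40 at k=4, so the next step gives (m, d) = (20, 27) again — its k=1 value — and the period has length 4.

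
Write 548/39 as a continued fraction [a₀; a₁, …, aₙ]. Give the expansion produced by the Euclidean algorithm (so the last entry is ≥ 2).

548 = 14×39 + 2
39 = 19×2 + 1
2 = 2×1 + 0  (stop)
So 548/39 = [14; 19, 2].

[14; 19, 2]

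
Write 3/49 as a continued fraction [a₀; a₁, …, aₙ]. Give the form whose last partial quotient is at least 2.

[0; 16, 3]

3 = 0*49 + 3
49 = 16*3 + 1
3 = 3*1 + 0  (stop)
So 3/49 = [0; 16, 3].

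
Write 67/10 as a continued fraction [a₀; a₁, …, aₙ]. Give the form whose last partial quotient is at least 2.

[6; 1, 2, 3]

67 = 6*10 + 7
10 = 1*7 + 3
7 = 2*3 + 1
3 = 3*1 + 0  (stop)
So 67/10 = [6; 1, 2, 3].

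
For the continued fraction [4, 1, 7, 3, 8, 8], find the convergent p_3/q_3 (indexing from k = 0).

Using pₖ = aₖpₖ₋₁ + pₖ₋₂, qₖ = aₖqₖ₋₁ + qₖ₋₂ (with p₋₁=1, p₋₂=0, q₋₁=0, q₋₂=1):
  k=0: a=4, p=4, q=1
  k=1: a=1, p=5, q=1
  k=2: a=7, p=39, q=8
  k=3: a=3, p=122, q=25

122/25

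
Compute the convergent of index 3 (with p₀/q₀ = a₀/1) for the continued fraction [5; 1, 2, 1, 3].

Using pₖ = aₖpₖ₋₁ + pₖ₋₂, qₖ = aₖqₖ₋₁ + qₖ₋₂ (with p₋₁=1, p₋₂=0, q₋₁=0, q₋₂=1):
  k=0: a=5, p=5, q=1
  k=1: a=1, p=6, q=1
  k=2: a=2, p=17, q=3
  k=3: a=1, p=23, q=4

23/4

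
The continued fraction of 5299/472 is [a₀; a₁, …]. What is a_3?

2

5299 = 11·472 + 107   →  a_0 = 11
472 = 4·107 + 44   →  a_1 = 4
107 = 2·44 + 19   →  a_2 = 2
44 = 2·19 + 6   →  a_3 = 2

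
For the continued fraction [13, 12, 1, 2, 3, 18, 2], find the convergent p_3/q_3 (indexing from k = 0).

497/38

Using pₖ = aₖpₖ₋₁ + pₖ₋₂, qₖ = aₖqₖ₋₁ + qₖ₋₂ (with p₋₁=1, p₋₂=0, q₋₁=0, q₋₂=1):
  k=0: a=13, p=13, q=1
  k=1: a=12, p=157, q=12
  k=2: a=1, p=170, q=13
  k=3: a=2, p=497, q=38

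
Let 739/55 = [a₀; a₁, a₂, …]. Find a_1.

739 = 13·55 + 24   →  a_0 = 13
55 = 2·24 + 7   →  a_1 = 2

2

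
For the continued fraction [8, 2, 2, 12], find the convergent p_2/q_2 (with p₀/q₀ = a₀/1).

Using pₖ = aₖpₖ₋₁ + pₖ₋₂, qₖ = aₖqₖ₋₁ + qₖ₋₂ (with p₋₁=1, p₋₂=0, q₋₁=0, q₋₂=1):
  k=0: a=8, p=8, q=1
  k=1: a=2, p=17, q=2
  k=2: a=2, p=42, q=5

42/5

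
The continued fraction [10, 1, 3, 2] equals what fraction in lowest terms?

Fold from the inside: start with 2/1.
  3 + 1/2 = 7/2
  1 + 2/7 = 9/7
  10 + 7/9 = 97/9

97/9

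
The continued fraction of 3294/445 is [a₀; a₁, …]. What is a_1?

2

3294 = 7·445 + 179   →  a_0 = 7
445 = 2·179 + 87   →  a_1 = 2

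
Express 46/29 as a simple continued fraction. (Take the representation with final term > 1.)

[1; 1, 1, 2, 2, 2]

46 = 1·29 + 17
29 = 1·17 + 12
17 = 1·12 + 5
12 = 2·5 + 2
5 = 2·2 + 1
2 = 2·1 + 0  (stop)
So 46/29 = [1; 1, 1, 2, 2, 2].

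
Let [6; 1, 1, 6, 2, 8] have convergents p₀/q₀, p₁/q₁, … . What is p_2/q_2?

13/2

Using pₖ = aₖpₖ₋₁ + pₖ₋₂, qₖ = aₖqₖ₋₁ + qₖ₋₂ (with p₋₁=1, p₋₂=0, q₋₁=0, q₋₂=1):
  k=0: a=6, p=6, q=1
  k=1: a=1, p=7, q=1
  k=2: a=1, p=13, q=2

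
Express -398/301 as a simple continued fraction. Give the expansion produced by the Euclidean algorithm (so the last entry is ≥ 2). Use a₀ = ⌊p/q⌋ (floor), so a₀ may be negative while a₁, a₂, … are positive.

-398 = -2*301 + 204
301 = 1*204 + 97
204 = 2*97 + 10
97 = 9*10 + 7
10 = 1*7 + 3
7 = 2*3 + 1
3 = 3*1 + 0  (stop)
So -398/301 = [-2; 1, 2, 9, 1, 2, 3].

[-2; 1, 2, 9, 1, 2, 3]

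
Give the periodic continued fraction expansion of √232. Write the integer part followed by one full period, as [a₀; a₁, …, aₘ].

[15; 4, 3, 7, 3, 4, 30]

a₀ = ⌊√232⌋ = 15.
With m₀=0, d₀=1 and mₖ₊₁ = dₖaₖ − mₖ, dₖ₊₁ = (n − mₖ₊₁²)/dₖ, aₖ₊₁ = ⌊(a₀+mₖ₊₁)/dₖ₊₁⌋:
  k=1: m=15, d=7, a=4
  k=2: m=13, d=9, a=3
  k=3: m=14, d=4, a=7
  k=4: m=14, d=9, a=3
  k=5: m=13, d=7, a=4
  k=6: m=15, d=1, a=30
d=1 and a=2a₀=30 at k=6, so the next step gives (m, d) = (15, 7) again — its k=1 value — and the period has length 6.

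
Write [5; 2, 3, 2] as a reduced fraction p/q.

Fold from the inside: start with 2/1.
  3 + 1/2 = 7/2
  2 + 2/7 = 16/7
  5 + 7/16 = 87/16

87/16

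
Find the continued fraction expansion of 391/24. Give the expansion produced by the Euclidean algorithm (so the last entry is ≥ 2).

391 = 16*24 + 7
24 = 3*7 + 3
7 = 2*3 + 1
3 = 3*1 + 0  (stop)
So 391/24 = [16; 3, 2, 3].

[16; 3, 2, 3]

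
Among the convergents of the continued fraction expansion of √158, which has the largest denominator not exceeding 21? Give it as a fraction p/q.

√158 = [12; 1, 1, 3, 12, 3, 1, 1, 24, …] (period length 8).
Convergents:
  p_0/q_0 = 12/1
  p_1/q_1 = 13/1
  p_2/q_2 = 25/2
  p_3/q_3 = 88/7
  p_4/q_4 = 1081/86
q_3 = 7 ≤ 21 < 86 = q_4, so the answer is 88/7.

88/7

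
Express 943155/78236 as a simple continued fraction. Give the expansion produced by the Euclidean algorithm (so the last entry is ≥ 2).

943155 = 12·78236 + 4323
78236 = 18·4323 + 422
4323 = 10·422 + 103
422 = 4·103 + 10
103 = 10·10 + 3
10 = 3·3 + 1
3 = 3·1 + 0  (stop)
So 943155/78236 = [12; 18, 10, 4, 10, 3, 3].

[12; 18, 10, 4, 10, 3, 3]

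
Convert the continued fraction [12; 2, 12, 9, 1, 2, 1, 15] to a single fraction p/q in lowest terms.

193143/15476

Fold from the inside: start with 15/1.
  1 + 1/15 = 16/15
  2 + 15/16 = 47/16
  1 + 16/47 = 63/47
  9 + 47/63 = 614/63
  12 + 63/614 = 7431/614
  2 + 614/7431 = 15476/7431
  12 + 7431/15476 = 193143/15476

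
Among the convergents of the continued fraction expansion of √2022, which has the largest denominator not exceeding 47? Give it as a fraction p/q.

1349/30

√2022 = [44; 1, 28, 1, 88, …] (period length 4).
Convergents:
  p_0/q_0 = 44/1
  p_1/q_1 = 45/1
  p_2/q_2 = 1304/29
  p_3/q_3 = 1349/30
  p_4/q_4 = 120016/2669
q_3 = 30 ≤ 47 < 2669 = q_4, so the answer is 1349/30.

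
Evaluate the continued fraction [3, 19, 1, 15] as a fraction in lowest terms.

Fold from the inside: start with 15/1.
  1 + 1/15 = 16/15
  19 + 15/16 = 319/16
  3 + 16/319 = 973/319

973/319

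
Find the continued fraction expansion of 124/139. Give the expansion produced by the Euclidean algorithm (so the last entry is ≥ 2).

[0; 1, 8, 3, 1, 3]

124 = 0×139 + 124
139 = 1×124 + 15
124 = 8×15 + 4
15 = 3×4 + 3
4 = 1×3 + 1
3 = 3×1 + 0  (stop)
So 124/139 = [0; 1, 8, 3, 1, 3].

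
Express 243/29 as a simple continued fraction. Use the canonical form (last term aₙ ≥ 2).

243 = 8×29 + 11
29 = 2×11 + 7
11 = 1×7 + 4
7 = 1×4 + 3
4 = 1×3 + 1
3 = 3×1 + 0  (stop)
So 243/29 = [8; 2, 1, 1, 1, 3].

[8; 2, 1, 1, 1, 3]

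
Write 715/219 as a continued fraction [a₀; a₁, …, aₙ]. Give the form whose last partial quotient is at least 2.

715 = 3×219 + 58
219 = 3×58 + 45
58 = 1×45 + 13
45 = 3×13 + 6
13 = 2×6 + 1
6 = 6×1 + 0  (stop)
So 715/219 = [3; 3, 1, 3, 2, 6].

[3; 3, 1, 3, 2, 6]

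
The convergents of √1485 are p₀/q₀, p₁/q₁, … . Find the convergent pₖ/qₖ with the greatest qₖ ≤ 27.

√1485 = [38; 1, 1, 6, 1, 1, 76, …] (period length 6).
Convergents:
  p_0/q_0 = 38/1
  p_1/q_1 = 39/1
  p_2/q_2 = 77/2
  p_3/q_3 = 501/13
  p_4/q_4 = 578/15
  p_5/q_5 = 1079/28
q_4 = 15 ≤ 27 < 28 = q_5, so the answer is 578/15.

578/15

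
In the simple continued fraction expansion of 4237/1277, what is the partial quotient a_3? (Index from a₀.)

4237 = 3·1277 + 406   →  a_0 = 3
1277 = 3·406 + 59   →  a_1 = 3
406 = 6·59 + 52   →  a_2 = 6
59 = 1·52 + 7   →  a_3 = 1

1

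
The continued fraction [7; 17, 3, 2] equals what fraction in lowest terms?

Fold from the inside: start with 2/1.
  3 + 1/2 = 7/2
  17 + 2/7 = 121/7
  7 + 7/121 = 854/121

854/121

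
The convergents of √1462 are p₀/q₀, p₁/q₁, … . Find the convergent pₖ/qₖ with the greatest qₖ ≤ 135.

√1462 = [38; 4, 4, 4, 76, …] (period length 4).
Convergents:
  p_0/q_0 = 38/1
  p_1/q_1 = 153/4
  p_2/q_2 = 650/17
  p_3/q_3 = 2753/72
  p_4/q_4 = 209878/5489
q_3 = 72 ≤ 135 < 5489 = q_4, so the answer is 2753/72.

2753/72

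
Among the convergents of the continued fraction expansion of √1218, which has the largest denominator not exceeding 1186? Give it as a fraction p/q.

√1218 = [34; 1, 8, 1, 68, …] (period length 4).
Convergents:
  p_0/q_0 = 34/1
  p_1/q_1 = 35/1
  p_2/q_2 = 314/9
  p_3/q_3 = 349/10
  p_4/q_4 = 24046/689
  p_5/q_5 = 24395/699
  p_6/q_6 = 219206/6281
q_5 = 699 ≤ 1186 < 6281 = q_6, so the answer is 24395/699.

24395/699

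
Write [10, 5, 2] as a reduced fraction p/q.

Using pₖ = aₖpₖ₋₁ + pₖ₋₂ and qₖ = aₖqₖ₋₁ + qₖ₋₂:
  k=0: a=10, p=10, q=1
  k=1: a=5, p=51, q=5
  k=2: a=2, p=112, q=11

112/11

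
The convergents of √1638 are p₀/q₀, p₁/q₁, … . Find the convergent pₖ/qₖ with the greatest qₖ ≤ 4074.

√1638 = [40; 2, 8, 2, 80, …] (period length 4).
Convergents:
  p_0/q_0 = 40/1
  p_1/q_1 = 81/2
  p_2/q_2 = 688/17
  p_3/q_3 = 1457/36
  p_4/q_4 = 117248/2897
  p_5/q_5 = 235953/5830
q_4 = 2897 ≤ 4074 < 5830 = q_5, so the answer is 117248/2897.

117248/2897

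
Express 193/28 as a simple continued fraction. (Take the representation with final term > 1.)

193 = 6*28 + 25
28 = 1*25 + 3
25 = 8*3 + 1
3 = 3*1 + 0  (stop)
So 193/28 = [6; 1, 8, 3].

[6; 1, 8, 3]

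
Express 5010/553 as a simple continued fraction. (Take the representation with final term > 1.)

5010 = 9*553 + 33
553 = 16*33 + 25
33 = 1*25 + 8
25 = 3*8 + 1
8 = 8*1 + 0  (stop)
So 5010/553 = [9; 16, 1, 3, 8].

[9; 16, 1, 3, 8]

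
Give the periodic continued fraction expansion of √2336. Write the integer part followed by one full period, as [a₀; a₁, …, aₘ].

a₀ = ⌊√2336⌋ = 48.
With m₀=0, d₀=1 and mₖ₊₁ = dₖaₖ − mₖ, dₖ₊₁ = (n − mₖ₊₁²)/dₖ, aₖ₊₁ = ⌊(a₀+mₖ₊₁)/dₖ₊₁⌋:
  k=1: m=48, d=32, a=3
  k=2: m=48, d=1, a=96
d=1 and a=2a₀=96 at k=2, so the next step gives (m, d) = (48, 32) again — its k=1 value — and the period has length 2.

[48; 3, 96]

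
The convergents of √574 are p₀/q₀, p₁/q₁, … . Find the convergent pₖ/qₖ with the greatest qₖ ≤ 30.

√574 = [23; 1, 22, 1, 46, …] (period length 4).
Convergents:
  p_0/q_0 = 23/1
  p_1/q_1 = 24/1
  p_2/q_2 = 551/23
  p_3/q_3 = 575/24
  p_4/q_4 = 27001/1127
q_3 = 24 ≤ 30 < 1127 = q_4, so the answer is 575/24.

575/24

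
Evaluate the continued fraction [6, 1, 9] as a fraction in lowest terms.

Fold from the inside: start with 9/1.
  1 + 1/9 = 10/9
  6 + 9/10 = 69/10

69/10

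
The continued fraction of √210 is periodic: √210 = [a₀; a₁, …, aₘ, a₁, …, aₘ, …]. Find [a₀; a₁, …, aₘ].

a₀ = ⌊√210⌋ = 14.
With m₀=0, d₀=1 and mₖ₊₁ = dₖaₖ − mₖ, dₖ₊₁ = (n − mₖ₊₁²)/dₖ, aₖ₊₁ = ⌊(a₀+mₖ₊₁)/dₖ₊₁⌋:
  k=1: m=14, d=14, a=2
  k=2: m=14, d=1, a=28
d=1 and a=2a₀=28 at k=2, so the next step gives (m, d) = (14, 14) again — its k=1 value — and the period has length 2.

[14; 2, 28]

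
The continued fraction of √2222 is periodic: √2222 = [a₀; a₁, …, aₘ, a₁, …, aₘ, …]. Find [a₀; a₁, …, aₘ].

a₀ = ⌊√2222⌋ = 47.

[47; 7, 4, 7, 94]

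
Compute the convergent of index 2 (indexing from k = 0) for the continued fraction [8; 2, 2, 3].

Using pₖ = aₖpₖ₋₁ + pₖ₋₂, qₖ = aₖqₖ₋₁ + qₖ₋₂ (with p₋₁=1, p₋₂=0, q₋₁=0, q₋₂=1):
  k=0: a=8, p=8, q=1
  k=1: a=2, p=17, q=2
  k=2: a=2, p=42, q=5

42/5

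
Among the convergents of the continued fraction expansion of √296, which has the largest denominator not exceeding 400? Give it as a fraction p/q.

√296 = [17; 4, 1, 7, 1, 4, 34, …] (period length 6).
Convergents:
  p_0/q_0 = 17/1
  p_1/q_1 = 69/4
  p_2/q_2 = 86/5
  p_3/q_3 = 671/39
  p_4/q_4 = 757/44
  p_5/q_5 = 3699/215
  p_6/q_6 = 126523/7354
q_5 = 215 ≤ 400 < 7354 = q_6, so the answer is 3699/215.

3699/215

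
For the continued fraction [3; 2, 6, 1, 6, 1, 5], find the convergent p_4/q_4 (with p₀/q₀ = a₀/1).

Using pₖ = aₖpₖ₋₁ + pₖ₋₂, qₖ = aₖqₖ₋₁ + qₖ₋₂ (with p₋₁=1, p₋₂=0, q₋₁=0, q₋₂=1):
  k=0: a=3, p=3, q=1
  k=1: a=2, p=7, q=2
  k=2: a=6, p=45, q=13
  k=3: a=1, p=52, q=15
  k=4: a=6, p=357, q=103

357/103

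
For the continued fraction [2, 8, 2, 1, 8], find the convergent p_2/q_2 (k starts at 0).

36/17

Using pₖ = aₖpₖ₋₁ + pₖ₋₂, qₖ = aₖqₖ₋₁ + qₖ₋₂ (with p₋₁=1, p₋₂=0, q₋₁=0, q₋₂=1):
  k=0: a=2, p=2, q=1
  k=1: a=8, p=17, q=8
  k=2: a=2, p=36, q=17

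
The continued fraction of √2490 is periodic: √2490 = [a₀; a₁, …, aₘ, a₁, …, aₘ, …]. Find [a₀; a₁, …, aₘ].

[49; 1, 8, 1, 98]

a₀ = ⌊√2490⌋ = 49.
With m₀=0, d₀=1 and mₖ₊₁ = dₖaₖ − mₖ, dₖ₊₁ = (n − mₖ₊₁²)/dₖ, aₖ₊₁ = ⌊(a₀+mₖ₊₁)/dₖ₊₁⌋:
  k=1: m=49, d=89, a=1
  k=2: m=40, d=10, a=8
  k=3: m=40, d=89, a=1
  k=4: m=49, d=1, a=98
d=1 and a=2a₀=98 at k=4, so the next step gives (m, d) = (49, 89) again — its k=1 value — and the period has length 4.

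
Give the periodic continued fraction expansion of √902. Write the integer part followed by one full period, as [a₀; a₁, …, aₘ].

a₀ = ⌊√902⌋ = 30.
With m₀=0, d₀=1 and mₖ₊₁ = dₖaₖ − mₖ, dₖ₊₁ = (n − mₖ₊₁²)/dₖ, aₖ₊₁ = ⌊(a₀+mₖ₊₁)/dₖ₊₁⌋:
  k=1: m=30, d=2, a=30
  k=2: m=30, d=1, a=60
d=1 and a=2a₀=60 at k=2, so the next step gives (m, d) = (30, 2) again — its k=1 value — and the period has length 2.

[30; 30, 60]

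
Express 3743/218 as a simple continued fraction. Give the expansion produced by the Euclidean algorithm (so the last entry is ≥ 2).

3743 = 17·218 + 37
218 = 5·37 + 33
37 = 1·33 + 4
33 = 8·4 + 1
4 = 4·1 + 0  (stop)
So 3743/218 = [17; 5, 1, 8, 4].

[17; 5, 1, 8, 4]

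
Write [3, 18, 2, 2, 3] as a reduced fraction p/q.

Using pₖ = aₖpₖ₋₁ + pₖ₋₂ and qₖ = aₖqₖ₋₁ + qₖ₋₂:
  k=0: a=3, p=3, q=1
  k=1: a=18, p=55, q=18
  k=2: a=2, p=113, q=37
  k=3: a=2, p=281, q=92
  k=4: a=3, p=956, q=313

956/313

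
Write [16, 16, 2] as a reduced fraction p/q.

530/33

Fold from the inside: start with 2/1.
  16 + 1/2 = 33/2
  16 + 2/33 = 530/33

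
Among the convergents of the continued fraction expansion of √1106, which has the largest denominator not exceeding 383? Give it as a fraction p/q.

5055/152

√1106 = [33; 3, 1, 8, 1, 3, 66, …] (period length 6).
Convergents:
  p_0/q_0 = 33/1
  p_1/q_1 = 100/3
  p_2/q_2 = 133/4
  p_3/q_3 = 1164/35
  p_4/q_4 = 1297/39
  p_5/q_5 = 5055/152
  p_6/q_6 = 334927/10071
q_5 = 152 ≤ 383 < 10071 = q_6, so the answer is 5055/152.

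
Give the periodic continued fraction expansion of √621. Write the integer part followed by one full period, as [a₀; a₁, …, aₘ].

a₀ = ⌊√621⌋ = 24.
With m₀=0, d₀=1 and mₖ₊₁ = dₖaₖ − mₖ, dₖ₊₁ = (n − mₖ₊₁²)/dₖ, aₖ₊₁ = ⌊(a₀+mₖ₊₁)/dₖ₊₁⌋:
  k=1: m=24, d=45, a=1
  k=2: m=21, d=4, a=11
  k=3: m=23, d=23, a=2
  k=4: m=23, d=4, a=11
  k=5: m=21, d=45, a=1
  k=6: m=24, d=1, a=48
d=1 and a=2a₀=48 at k=6, so the next step gives (m, d) = (24, 45) again — its k=1 value — and the period has length 6.

[24; 1, 11, 2, 11, 1, 48]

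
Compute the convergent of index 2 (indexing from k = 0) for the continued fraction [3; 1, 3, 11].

Using pₖ = aₖpₖ₋₁ + pₖ₋₂, qₖ = aₖqₖ₋₁ + qₖ₋₂ (with p₋₁=1, p₋₂=0, q₋₁=0, q₋₂=1):
  k=0: a=3, p=3, q=1
  k=1: a=1, p=4, q=1
  k=2: a=3, p=15, q=4

15/4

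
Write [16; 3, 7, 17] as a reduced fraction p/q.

Fold from the inside: start with 17/1.
  7 + 1/17 = 120/17
  3 + 17/120 = 377/120
  16 + 120/377 = 6152/377

6152/377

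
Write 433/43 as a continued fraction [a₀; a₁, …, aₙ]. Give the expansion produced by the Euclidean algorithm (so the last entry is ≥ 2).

[10; 14, 3]

433 = 10*43 + 3
43 = 14*3 + 1
3 = 3*1 + 0  (stop)
So 433/43 = [10; 14, 3].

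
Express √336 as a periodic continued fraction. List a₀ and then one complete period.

[18; 3, 36]

a₀ = ⌊√336⌋ = 18.
With m₀=0, d₀=1 and mₖ₊₁ = dₖaₖ − mₖ, dₖ₊₁ = (n − mₖ₊₁²)/dₖ, aₖ₊₁ = ⌊(a₀+mₖ₊₁)/dₖ₊₁⌋:
  k=1: m=18, d=12, a=3
  k=2: m=18, d=1, a=36
d=1 and a=2a₀=36 at k=2, so the next step gives (m, d) = (18, 12) again — its k=1 value — and the period has length 2.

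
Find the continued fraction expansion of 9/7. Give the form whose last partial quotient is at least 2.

9 = 1·7 + 2
7 = 3·2 + 1
2 = 2·1 + 0  (stop)
So 9/7 = [1; 3, 2].

[1; 3, 2]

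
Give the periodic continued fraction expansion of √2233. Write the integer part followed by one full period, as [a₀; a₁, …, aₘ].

[47; 3, 1, 12, 1, 3, 94]

a₀ = ⌊√2233⌋ = 47.
With m₀=0, d₀=1 and mₖ₊₁ = dₖaₖ − mₖ, dₖ₊₁ = (n − mₖ₊₁²)/dₖ, aₖ₊₁ = ⌊(a₀+mₖ₊₁)/dₖ₊₁⌋:
  k=1: m=47, d=24, a=3
  k=2: m=25, d=67, a=1
  k=3: m=42, d=7, a=12
  k=4: m=42, d=67, a=1
  k=5: m=25, d=24, a=3
  k=6: m=47, d=1, a=94
d=1 and a=2a₀=94 at k=6, so the next step gives (m, d) = (47, 24) again — its k=1 value — and the period has length 6.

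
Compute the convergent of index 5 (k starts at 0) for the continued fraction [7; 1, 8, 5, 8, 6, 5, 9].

Using pₖ = aₖpₖ₋₁ + pₖ₋₂, qₖ = aₖqₖ₋₁ + qₖ₋₂ (with p₋₁=1, p₋₂=0, q₋₁=0, q₋₂=1):
  k=0: a=7, p=7, q=1
  k=1: a=1, p=8, q=1
  k=2: a=8, p=71, q=9
  k=3: a=5, p=363, q=46
  k=4: a=8, p=2975, q=377
  k=5: a=6, p=18213, q=2308

18213/2308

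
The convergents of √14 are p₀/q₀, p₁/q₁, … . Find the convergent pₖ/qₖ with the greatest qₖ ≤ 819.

√14 = [3; 1, 2, 1, 6, …] (period length 4).
Convergents:
  p_0/q_0 = 3/1
  p_1/q_1 = 4/1
  p_2/q_2 = 11/3
  p_3/q_3 = 15/4
  p_4/q_4 = 101/27
  p_5/q_5 = 116/31
  p_6/q_6 = 333/89
  p_7/q_7 = 449/120
  p_8/q_8 = 3027/809
  p_9/q_9 = 3476/929
q_8 = 809 ≤ 819 < 929 = q_9, so the answer is 3027/809.

3027/809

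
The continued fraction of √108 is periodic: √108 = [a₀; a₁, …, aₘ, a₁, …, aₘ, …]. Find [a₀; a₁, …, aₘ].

a₀ = ⌊√108⌋ = 10.
With m₀=0, d₀=1 and mₖ₊₁ = dₖaₖ − mₖ, dₖ₊₁ = (n − mₖ₊₁²)/dₖ, aₖ₊₁ = ⌊(a₀+mₖ₊₁)/dₖ₊₁⌋:
  k=1: m=10, d=8, a=2
  k=2: m=6, d=9, a=1
  k=3: m=3, d=11, a=1
  k=4: m=8, d=4, a=4
  k=5: m=8, d=11, a=1
  k=6: m=3, d=9, a=1
  k=7: m=6, d=8, a=2
  k=8: m=10, d=1, a=20
d=1 and a=2a₀=20 at k=8, so the next step gives (m, d) = (10, 8) again — its k=1 value — and the period has length 8.

[10; 2, 1, 1, 4, 1, 1, 2, 20]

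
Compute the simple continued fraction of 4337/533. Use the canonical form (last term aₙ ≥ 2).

4337 = 8*533 + 73
533 = 7*73 + 22
73 = 3*22 + 7
22 = 3*7 + 1
7 = 7*1 + 0  (stop)
So 4337/533 = [8; 7, 3, 3, 7].

[8; 7, 3, 3, 7]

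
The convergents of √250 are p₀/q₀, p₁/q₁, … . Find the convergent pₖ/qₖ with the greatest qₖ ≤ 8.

√250 = [15; 1, 4, 3, 3, 4, 1, 30, …] (period length 7).
Convergents:
  p_0/q_0 = 15/1
  p_1/q_1 = 16/1
  p_2/q_2 = 79/5
  p_3/q_3 = 253/16
q_2 = 5 ≤ 8 < 16 = q_3, so the answer is 79/5.

79/5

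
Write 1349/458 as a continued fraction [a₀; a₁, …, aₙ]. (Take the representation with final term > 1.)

[2; 1, 17, 3, 8]

1349 = 2*458 + 433
458 = 1*433 + 25
433 = 17*25 + 8
25 = 3*8 + 1
8 = 8*1 + 0  (stop)
So 1349/458 = [2; 1, 17, 3, 8].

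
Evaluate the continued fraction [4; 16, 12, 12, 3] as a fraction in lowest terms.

Using pₖ = aₖpₖ₋₁ + pₖ₋₂ and qₖ = aₖqₖ₋₁ + qₖ₋₂:
  k=0: a=4, p=4, q=1
  k=1: a=16, p=65, q=16
  k=2: a=12, p=784, q=193
  k=3: a=12, p=9473, q=2332
  k=4: a=3, p=29203, q=7189

29203/7189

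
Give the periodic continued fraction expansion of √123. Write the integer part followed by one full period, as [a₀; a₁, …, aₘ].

[11; 11, 22]

a₀ = ⌊√123⌋ = 11.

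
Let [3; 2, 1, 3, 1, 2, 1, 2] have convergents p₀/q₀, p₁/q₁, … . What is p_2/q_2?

10/3

Using pₖ = aₖpₖ₋₁ + pₖ₋₂, qₖ = aₖqₖ₋₁ + qₖ₋₂ (with p₋₁=1, p₋₂=0, q₋₁=0, q₋₂=1):
  k=0: a=3, p=3, q=1
  k=1: a=2, p=7, q=2
  k=2: a=1, p=10, q=3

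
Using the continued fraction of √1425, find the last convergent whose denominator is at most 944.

34163/905

√1425 = [37; 1, 2, 1, 74, …] (period length 4).
Convergents:
  p_0/q_0 = 37/1
  p_1/q_1 = 38/1
  p_2/q_2 = 113/3
  p_3/q_3 = 151/4
  p_4/q_4 = 11287/299
  p_5/q_5 = 11438/303
  p_6/q_6 = 34163/905
  p_7/q_7 = 45601/1208
q_6 = 905 ≤ 944 < 1208 = q_7, so the answer is 34163/905.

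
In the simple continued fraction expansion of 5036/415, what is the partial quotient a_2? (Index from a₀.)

5036 = 12·415 + 56   →  a_0 = 12
415 = 7·56 + 23   →  a_1 = 7
56 = 2·23 + 10   →  a_2 = 2

2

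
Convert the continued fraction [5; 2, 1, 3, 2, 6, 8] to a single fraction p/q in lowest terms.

Using pₖ = aₖpₖ₋₁ + pₖ₋₂ and qₖ = aₖqₖ₋₁ + qₖ₋₂:
  k=0: a=5, p=5, q=1
  k=1: a=2, p=11, q=2
  k=2: a=1, p=16, q=3
  k=3: a=3, p=59, q=11
  k=4: a=2, p=134, q=25
  k=5: a=6, p=863, q=161
  k=6: a=8, p=7038, q=1313

7038/1313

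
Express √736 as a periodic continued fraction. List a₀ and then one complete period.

a₀ = ⌊√736⌋ = 27.
With m₀=0, d₀=1 and mₖ₊₁ = dₖaₖ − mₖ, dₖ₊₁ = (n − mₖ₊₁²)/dₖ, aₖ₊₁ = ⌊(a₀+mₖ₊₁)/dₖ₊₁⌋:
  k=1: m=27, d=7, a=7
  k=2: m=22, d=36, a=1
  k=3: m=14, d=15, a=2
  k=4: m=16, d=32, a=1
  k=5: m=16, d=15, a=2
  k=6: m=14, d=36, a=1
  k=7: m=22, d=7, a=7
  k=8: m=27, d=1, a=54
d=1 and a=2a₀=54 at k=8, so the next step gives (m, d) = (27, 7) again — its k=1 value — and the period has length 8.

[27; 7, 1, 2, 1, 2, 1, 7, 54]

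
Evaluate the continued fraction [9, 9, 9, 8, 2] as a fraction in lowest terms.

Fold from the inside: start with 2/1.
  8 + 1/2 = 17/2
  9 + 2/17 = 155/17
  9 + 17/155 = 1412/155
  9 + 155/1412 = 12863/1412

12863/1412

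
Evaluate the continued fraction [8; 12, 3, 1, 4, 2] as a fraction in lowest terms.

Using pₖ = aₖpₖ₋₁ + pₖ₋₂ and qₖ = aₖqₖ₋₁ + qₖ₋₂:
  k=0: a=8, p=8, q=1
  k=1: a=12, p=97, q=12
  k=2: a=3, p=299, q=37
  k=3: a=1, p=396, q=49
  k=4: a=4, p=1883, q=233
  k=5: a=2, p=4162, q=515

4162/515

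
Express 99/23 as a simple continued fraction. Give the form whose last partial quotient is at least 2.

99 = 4*23 + 7
23 = 3*7 + 2
7 = 3*2 + 1
2 = 2*1 + 0  (stop)
So 99/23 = [4; 3, 3, 2].

[4; 3, 3, 2]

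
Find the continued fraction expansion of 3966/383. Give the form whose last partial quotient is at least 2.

3966 = 10*383 + 136
383 = 2*136 + 111
136 = 1*111 + 25
111 = 4*25 + 11
25 = 2*11 + 3
11 = 3*3 + 2
3 = 1*2 + 1
2 = 2*1 + 0  (stop)
So 3966/383 = [10; 2, 1, 4, 2, 3, 1, 2].

[10; 2, 1, 4, 2, 3, 1, 2]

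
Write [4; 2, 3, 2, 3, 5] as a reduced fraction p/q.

1291/291

Using pₖ = aₖpₖ₋₁ + pₖ₋₂ and qₖ = aₖqₖ₋₁ + qₖ₋₂:
  k=0: a=4, p=4, q=1
  k=1: a=2, p=9, q=2
  k=2: a=3, p=31, q=7
  k=3: a=2, p=71, q=16
  k=4: a=3, p=244, q=55
  k=5: a=5, p=1291, q=291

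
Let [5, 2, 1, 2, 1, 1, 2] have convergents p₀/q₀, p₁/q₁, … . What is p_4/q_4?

Using pₖ = aₖpₖ₋₁ + pₖ₋₂, qₖ = aₖqₖ₋₁ + qₖ₋₂ (with p₋₁=1, p₋₂=0, q₋₁=0, q₋₂=1):
  k=0: a=5, p=5, q=1
  k=1: a=2, p=11, q=2
  k=2: a=1, p=16, q=3
  k=3: a=2, p=43, q=8
  k=4: a=1, p=59, q=11

59/11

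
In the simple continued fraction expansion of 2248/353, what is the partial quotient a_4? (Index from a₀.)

2248 = 6·353 + 130   →  a_0 = 6
353 = 2·130 + 93   →  a_1 = 2
130 = 1·93 + 37   →  a_2 = 1
93 = 2·37 + 19   →  a_3 = 2
37 = 1·19 + 18   →  a_4 = 1

1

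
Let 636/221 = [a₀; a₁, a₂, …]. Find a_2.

636 = 2·221 + 194   →  a_0 = 2
221 = 1·194 + 27   →  a_1 = 1
194 = 7·27 + 5   →  a_2 = 7

7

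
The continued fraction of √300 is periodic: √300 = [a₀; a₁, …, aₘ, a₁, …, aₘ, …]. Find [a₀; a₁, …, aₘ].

[17; 3, 8, 3, 34]

a₀ = ⌊√300⌋ = 17.
With m₀=0, d₀=1 and mₖ₊₁ = dₖaₖ − mₖ, dₖ₊₁ = (n − mₖ₊₁²)/dₖ, aₖ₊₁ = ⌊(a₀+mₖ₊₁)/dₖ₊₁⌋:
  k=1: m=17, d=11, a=3
  k=2: m=16, d=4, a=8
  k=3: m=16, d=11, a=3
  k=4: m=17, d=1, a=34
d=1 and a=2a₀=34 at k=4, so the next step gives (m, d) = (17, 11) again — its k=1 value — and the period has length 4.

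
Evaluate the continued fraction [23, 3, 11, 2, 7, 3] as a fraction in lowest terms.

38811/1664

Fold from the inside: start with 3/1.
  7 + 1/3 = 22/3
  2 + 3/22 = 47/22
  11 + 22/47 = 539/47
  3 + 47/539 = 1664/539
  23 + 539/1664 = 38811/1664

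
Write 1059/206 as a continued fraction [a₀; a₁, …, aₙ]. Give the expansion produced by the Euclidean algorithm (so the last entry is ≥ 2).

1059 = 5×206 + 29
206 = 7×29 + 3
29 = 9×3 + 2
3 = 1×2 + 1
2 = 2×1 + 0  (stop)
So 1059/206 = [5; 7, 9, 1, 2].

[5; 7, 9, 1, 2]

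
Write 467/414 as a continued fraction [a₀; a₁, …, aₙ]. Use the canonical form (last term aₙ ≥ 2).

[1; 7, 1, 4, 3, 3]

467 = 1×414 + 53
414 = 7×53 + 43
53 = 1×43 + 10
43 = 4×10 + 3
10 = 3×3 + 1
3 = 3×1 + 0  (stop)
So 467/414 = [1; 7, 1, 4, 3, 3].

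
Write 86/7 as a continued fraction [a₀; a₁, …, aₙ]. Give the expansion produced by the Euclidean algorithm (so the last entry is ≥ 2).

[12; 3, 2]

86 = 12×7 + 2
7 = 3×2 + 1
2 = 2×1 + 0  (stop)
So 86/7 = [12; 3, 2].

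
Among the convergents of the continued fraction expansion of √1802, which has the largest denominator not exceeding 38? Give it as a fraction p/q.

849/20

√1802 = [42; 2, 4, 2, 84, …] (period length 4).
Convergents:
  p_0/q_0 = 42/1
  p_1/q_1 = 85/2
  p_2/q_2 = 382/9
  p_3/q_3 = 849/20
  p_4/q_4 = 71698/1689
q_3 = 20 ≤ 38 < 1689 = q_4, so the answer is 849/20.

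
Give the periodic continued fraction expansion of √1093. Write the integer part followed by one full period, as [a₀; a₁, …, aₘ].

[33; 16, 1, 1, 16, 66]

a₀ = ⌊√1093⌋ = 33.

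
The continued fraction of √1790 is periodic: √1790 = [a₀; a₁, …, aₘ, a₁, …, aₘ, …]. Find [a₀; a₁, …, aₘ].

a₀ = ⌊√1790⌋ = 42.
With m₀=0, d₀=1 and mₖ₊₁ = dₖaₖ − mₖ, dₖ₊₁ = (n − mₖ₊₁²)/dₖ, aₖ₊₁ = ⌊(a₀+mₖ₊₁)/dₖ₊₁⌋:
  k=1: m=42, d=26, a=3
  k=2: m=36, d=19, a=4
  k=3: m=40, d=10, a=8
  k=4: m=40, d=19, a=4
  k=5: m=36, d=26, a=3
  k=6: m=42, d=1, a=84
d=1 and a=2a₀=84 at k=6, so the next step gives (m, d) = (42, 26) again — its k=1 value — and the period has length 6.

[42; 3, 4, 8, 4, 3, 84]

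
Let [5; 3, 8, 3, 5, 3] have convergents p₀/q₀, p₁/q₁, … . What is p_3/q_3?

415/78

Using pₖ = aₖpₖ₋₁ + pₖ₋₂, qₖ = aₖqₖ₋₁ + qₖ₋₂ (with p₋₁=1, p₋₂=0, q₋₁=0, q₋₂=1):
  k=0: a=5, p=5, q=1
  k=1: a=3, p=16, q=3
  k=2: a=8, p=133, q=25
  k=3: a=3, p=415, q=78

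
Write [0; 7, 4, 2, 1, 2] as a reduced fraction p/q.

35/253

Using pₖ = aₖpₖ₋₁ + pₖ₋₂ and qₖ = aₖqₖ₋₁ + qₖ₋₂:
  k=0: a=0, p=0, q=1
  k=1: a=7, p=1, q=7
  k=2: a=4, p=4, q=29
  k=3: a=2, p=9, q=65
  k=4: a=1, p=13, q=94
  k=5: a=2, p=35, q=253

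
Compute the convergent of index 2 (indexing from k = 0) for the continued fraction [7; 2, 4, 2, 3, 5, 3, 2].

Using pₖ = aₖpₖ₋₁ + pₖ₋₂, qₖ = aₖqₖ₋₁ + qₖ₋₂ (with p₋₁=1, p₋₂=0, q₋₁=0, q₋₂=1):
  k=0: a=7, p=7, q=1
  k=1: a=2, p=15, q=2
  k=2: a=4, p=67, q=9

67/9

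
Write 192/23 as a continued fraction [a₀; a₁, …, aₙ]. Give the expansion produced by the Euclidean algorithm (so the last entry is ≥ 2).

[8; 2, 1, 7]

192 = 8×23 + 8
23 = 2×8 + 7
8 = 1×7 + 1
7 = 7×1 + 0  (stop)
So 192/23 = [8; 2, 1, 7].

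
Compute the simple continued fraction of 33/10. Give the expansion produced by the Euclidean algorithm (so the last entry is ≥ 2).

[3; 3, 3]

33 = 3×10 + 3
10 = 3×3 + 1
3 = 3×1 + 0  (stop)
So 33/10 = [3; 3, 3].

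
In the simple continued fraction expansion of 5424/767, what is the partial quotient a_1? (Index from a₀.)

13

5424 = 7·767 + 55   →  a_0 = 7
767 = 13·55 + 52   →  a_1 = 13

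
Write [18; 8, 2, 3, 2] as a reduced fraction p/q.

Fold from the inside: start with 2/1.
  3 + 1/2 = 7/2
  2 + 2/7 = 16/7
  8 + 7/16 = 135/16
  18 + 16/135 = 2446/135

2446/135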